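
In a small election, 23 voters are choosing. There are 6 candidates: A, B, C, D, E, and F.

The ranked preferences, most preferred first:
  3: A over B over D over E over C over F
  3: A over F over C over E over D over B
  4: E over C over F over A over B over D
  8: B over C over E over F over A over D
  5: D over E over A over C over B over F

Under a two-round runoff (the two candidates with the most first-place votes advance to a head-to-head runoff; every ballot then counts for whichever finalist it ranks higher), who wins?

A

Round 1 first-place votes: A 6, B 8, C 0, D 5, E 4, F 0. B and A advance.
Runoff: B is ranked above A on 8 ballots, A above B on 15.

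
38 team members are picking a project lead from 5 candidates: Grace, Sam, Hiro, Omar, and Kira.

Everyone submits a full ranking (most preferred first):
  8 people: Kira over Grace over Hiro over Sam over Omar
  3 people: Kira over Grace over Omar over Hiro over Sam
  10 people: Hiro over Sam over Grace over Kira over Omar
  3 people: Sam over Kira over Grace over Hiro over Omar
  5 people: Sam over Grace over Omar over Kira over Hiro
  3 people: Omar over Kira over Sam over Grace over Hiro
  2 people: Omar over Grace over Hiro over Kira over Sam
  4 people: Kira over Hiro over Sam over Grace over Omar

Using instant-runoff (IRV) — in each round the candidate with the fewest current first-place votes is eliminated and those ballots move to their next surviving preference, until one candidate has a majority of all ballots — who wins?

Round 1: Grace 0, Sam 8, Hiro 10, Omar 5, Kira 15. Grace eliminated.
Round 2: Sam 8, Hiro 10, Omar 5, Kira 15. Omar eliminated.
Round 3: Sam 8, Hiro 12, Kira 18. Sam eliminated.
Round 4: Hiro 12, Kira 26. Kira has a majority (≥20).

Kira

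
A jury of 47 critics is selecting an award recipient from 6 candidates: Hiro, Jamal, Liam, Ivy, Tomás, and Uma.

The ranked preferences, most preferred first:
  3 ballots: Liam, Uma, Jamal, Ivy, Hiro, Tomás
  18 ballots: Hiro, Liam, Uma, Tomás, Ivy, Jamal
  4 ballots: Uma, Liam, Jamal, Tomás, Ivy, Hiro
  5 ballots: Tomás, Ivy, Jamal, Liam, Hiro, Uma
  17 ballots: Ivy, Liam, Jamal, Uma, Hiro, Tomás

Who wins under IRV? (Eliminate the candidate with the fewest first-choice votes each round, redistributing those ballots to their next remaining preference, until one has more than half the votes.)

Ivy

Round 1: Hiro 18, Jamal 0, Liam 3, Ivy 17, Tomás 5, Uma 4. Jamal eliminated.
Round 2: Hiro 18, Liam 3, Ivy 17, Tomás 5, Uma 4. Liam eliminated.
Round 3: Hiro 18, Ivy 17, Tomás 5, Uma 7. Tomás eliminated.
Round 4: Hiro 18, Ivy 22, Uma 7. Uma eliminated.
Round 5: Hiro 18, Ivy 29. Ivy has a majority (≥24).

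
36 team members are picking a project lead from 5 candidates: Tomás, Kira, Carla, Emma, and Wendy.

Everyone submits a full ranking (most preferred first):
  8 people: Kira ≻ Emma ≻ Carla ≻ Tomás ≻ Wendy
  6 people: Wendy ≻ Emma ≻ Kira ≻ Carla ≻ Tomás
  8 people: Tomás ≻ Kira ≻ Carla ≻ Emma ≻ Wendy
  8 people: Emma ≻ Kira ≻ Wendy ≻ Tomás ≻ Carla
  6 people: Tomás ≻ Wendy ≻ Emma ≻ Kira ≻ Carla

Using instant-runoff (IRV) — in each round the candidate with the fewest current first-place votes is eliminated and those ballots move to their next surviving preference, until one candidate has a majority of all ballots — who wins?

Round 1: Tomás 14, Kira 8, Carla 0, Emma 8, Wendy 6. Carla eliminated.
Round 2: Tomás 14, Kira 8, Emma 8, Wendy 6. Wendy eliminated.
Round 3: Tomás 14, Kira 8, Emma 14. Kira eliminated.
Round 4: Tomás 14, Emma 22. Emma has a majority (≥19).

Emma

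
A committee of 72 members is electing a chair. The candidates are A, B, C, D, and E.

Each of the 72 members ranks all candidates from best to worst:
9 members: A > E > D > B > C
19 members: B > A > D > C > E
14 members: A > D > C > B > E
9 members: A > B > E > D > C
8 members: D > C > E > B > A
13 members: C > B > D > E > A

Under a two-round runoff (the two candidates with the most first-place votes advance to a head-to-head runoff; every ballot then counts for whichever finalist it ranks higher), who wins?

B

Round 1 first-place votes: A 32, B 19, C 13, D 8, E 0. A and B advance.
Runoff: A is ranked above B on 32 ballots, B above A on 40.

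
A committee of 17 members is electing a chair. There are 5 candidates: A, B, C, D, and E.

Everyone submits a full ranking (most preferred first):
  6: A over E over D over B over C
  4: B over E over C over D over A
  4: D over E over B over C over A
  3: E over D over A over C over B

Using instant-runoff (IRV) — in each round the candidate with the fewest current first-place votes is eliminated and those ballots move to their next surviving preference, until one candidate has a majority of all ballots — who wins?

Round 1: A 6, B 4, C 0, D 4, E 3. C eliminated.
Round 2: A 6, B 4, D 4, E 3. E eliminated.
Round 3: A 6, B 4, D 7. B eliminated.
Round 4: A 6, D 11. D has a majority (≥9).

D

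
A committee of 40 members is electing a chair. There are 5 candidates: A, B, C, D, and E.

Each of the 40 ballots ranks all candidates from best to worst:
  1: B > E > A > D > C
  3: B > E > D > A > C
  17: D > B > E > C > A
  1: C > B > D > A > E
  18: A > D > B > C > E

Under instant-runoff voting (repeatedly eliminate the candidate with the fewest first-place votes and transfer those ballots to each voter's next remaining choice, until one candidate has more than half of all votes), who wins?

D

Round 1: A 18, B 4, C 1, D 17, E 0. E eliminated.
Round 2: A 18, B 4, C 1, D 17. C eliminated.
Round 3: A 18, B 5, D 17. B eliminated.
Round 4: A 19, D 21. D has a majority (≥21).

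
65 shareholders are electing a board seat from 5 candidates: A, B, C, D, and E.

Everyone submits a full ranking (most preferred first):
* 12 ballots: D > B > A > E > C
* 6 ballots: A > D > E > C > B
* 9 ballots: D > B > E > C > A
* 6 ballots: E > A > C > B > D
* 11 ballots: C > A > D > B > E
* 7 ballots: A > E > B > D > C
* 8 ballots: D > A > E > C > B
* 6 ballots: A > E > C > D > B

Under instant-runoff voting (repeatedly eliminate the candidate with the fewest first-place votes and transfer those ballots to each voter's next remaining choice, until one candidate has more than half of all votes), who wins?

Round 1: A 19, B 0, C 11, D 29, E 6. B eliminated.
Round 2: A 19, C 11, D 29, E 6. E eliminated.
Round 3: A 25, C 11, D 29. C eliminated.
Round 4: A 36, D 29. A has a majority (≥33).

A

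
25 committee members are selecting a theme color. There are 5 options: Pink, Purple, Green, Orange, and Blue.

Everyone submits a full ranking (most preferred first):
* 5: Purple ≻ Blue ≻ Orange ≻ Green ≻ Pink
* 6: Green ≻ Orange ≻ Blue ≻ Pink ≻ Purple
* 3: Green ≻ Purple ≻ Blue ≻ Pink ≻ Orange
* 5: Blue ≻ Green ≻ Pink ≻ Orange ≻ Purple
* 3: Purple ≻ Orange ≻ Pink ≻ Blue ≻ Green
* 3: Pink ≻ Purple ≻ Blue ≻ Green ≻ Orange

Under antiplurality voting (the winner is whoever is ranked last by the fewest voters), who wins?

Blue

Last-place votes: Pink 5, Purple 11, Green 3, Orange 6, Blue 0.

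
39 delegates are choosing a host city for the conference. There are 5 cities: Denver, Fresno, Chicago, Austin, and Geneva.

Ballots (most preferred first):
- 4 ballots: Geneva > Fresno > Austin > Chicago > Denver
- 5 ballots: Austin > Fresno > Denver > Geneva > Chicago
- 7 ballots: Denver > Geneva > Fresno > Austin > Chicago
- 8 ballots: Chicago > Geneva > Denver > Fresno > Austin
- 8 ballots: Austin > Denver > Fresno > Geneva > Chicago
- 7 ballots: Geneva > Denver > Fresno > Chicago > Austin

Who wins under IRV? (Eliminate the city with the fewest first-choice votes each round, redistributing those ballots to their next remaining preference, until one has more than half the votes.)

Geneva

Round 1: Denver 7, Fresno 0, Chicago 8, Austin 13, Geneva 11. Fresno eliminated.
Round 2: Denver 7, Chicago 8, Austin 13, Geneva 11. Denver eliminated.
Round 3: Chicago 8, Austin 13, Geneva 18. Chicago eliminated.
Round 4: Austin 13, Geneva 26. Geneva has a majority (≥20).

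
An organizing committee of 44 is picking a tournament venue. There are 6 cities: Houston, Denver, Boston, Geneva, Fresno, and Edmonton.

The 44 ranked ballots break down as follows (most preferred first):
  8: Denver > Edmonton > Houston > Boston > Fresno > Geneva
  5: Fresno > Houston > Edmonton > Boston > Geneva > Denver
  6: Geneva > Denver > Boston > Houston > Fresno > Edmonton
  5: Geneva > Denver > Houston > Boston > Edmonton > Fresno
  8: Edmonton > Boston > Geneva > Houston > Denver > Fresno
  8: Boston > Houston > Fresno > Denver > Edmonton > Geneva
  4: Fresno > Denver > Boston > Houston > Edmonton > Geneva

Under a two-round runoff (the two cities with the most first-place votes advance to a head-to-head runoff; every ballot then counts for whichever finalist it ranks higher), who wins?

Round 1 first-place votes: Houston 0, Denver 8, Boston 8, Geneva 11, Fresno 9, Edmonton 8. Geneva and Fresno advance.
Runoff: Geneva is ranked above Fresno on 19 ballots, Fresno above Geneva on 25.

Fresno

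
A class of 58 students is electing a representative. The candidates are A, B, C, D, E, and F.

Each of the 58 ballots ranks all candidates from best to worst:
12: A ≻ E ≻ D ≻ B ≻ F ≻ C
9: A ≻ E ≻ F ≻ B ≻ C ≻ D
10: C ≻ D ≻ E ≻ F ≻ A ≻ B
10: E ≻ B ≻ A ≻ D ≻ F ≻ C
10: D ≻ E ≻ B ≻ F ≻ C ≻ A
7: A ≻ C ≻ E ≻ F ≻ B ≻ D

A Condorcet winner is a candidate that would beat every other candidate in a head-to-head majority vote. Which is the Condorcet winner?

E

E vs A: 30–28
E vs B: 58–0
E vs C: 41–17
E vs D: 38–20
E vs F: 58–0
E beats every other candidate.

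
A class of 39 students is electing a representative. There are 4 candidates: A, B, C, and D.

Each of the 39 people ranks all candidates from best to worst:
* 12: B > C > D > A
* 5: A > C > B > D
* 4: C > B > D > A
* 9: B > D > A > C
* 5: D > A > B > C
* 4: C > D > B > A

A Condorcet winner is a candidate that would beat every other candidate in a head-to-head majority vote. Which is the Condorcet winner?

B vs A: 29–10
B vs C: 26–13
B vs D: 30–9
B beats every other candidate.

B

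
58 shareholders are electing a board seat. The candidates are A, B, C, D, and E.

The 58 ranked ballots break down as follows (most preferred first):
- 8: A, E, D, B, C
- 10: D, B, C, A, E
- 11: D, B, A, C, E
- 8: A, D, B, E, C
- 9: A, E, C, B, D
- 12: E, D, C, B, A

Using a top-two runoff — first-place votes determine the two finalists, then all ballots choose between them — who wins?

D

Round 1 first-place votes: A 25, B 0, C 0, D 21, E 12. A and D advance.
Runoff: A is ranked above D on 25 ballots, D above A on 33.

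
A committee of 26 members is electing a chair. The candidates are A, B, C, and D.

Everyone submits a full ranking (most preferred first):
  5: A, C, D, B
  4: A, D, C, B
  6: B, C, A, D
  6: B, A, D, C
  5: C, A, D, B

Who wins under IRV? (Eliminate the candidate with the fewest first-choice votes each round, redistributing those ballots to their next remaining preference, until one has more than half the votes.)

A

Round 1: A 9, B 12, C 5, D 0. D eliminated.
Round 2: A 9, B 12, C 5. C eliminated.
Round 3: A 14, B 12. A has a majority (≥14).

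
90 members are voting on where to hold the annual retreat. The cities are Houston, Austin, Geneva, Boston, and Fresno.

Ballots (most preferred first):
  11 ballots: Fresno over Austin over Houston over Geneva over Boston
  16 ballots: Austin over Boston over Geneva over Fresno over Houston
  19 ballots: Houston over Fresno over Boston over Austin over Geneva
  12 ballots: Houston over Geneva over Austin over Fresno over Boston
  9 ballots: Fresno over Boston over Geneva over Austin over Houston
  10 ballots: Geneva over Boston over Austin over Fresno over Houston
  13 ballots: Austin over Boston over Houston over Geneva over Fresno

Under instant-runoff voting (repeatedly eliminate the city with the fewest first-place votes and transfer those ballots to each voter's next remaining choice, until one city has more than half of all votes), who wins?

Austin

Round 1: Houston 31, Austin 29, Geneva 10, Boston 0, Fresno 20. Boston eliminated.
Round 2: Houston 31, Austin 29, Geneva 10, Fresno 20. Geneva eliminated.
Round 3: Houston 31, Austin 39, Fresno 20. Fresno eliminated.
Round 4: Houston 31, Austin 59. Austin has a majority (≥46).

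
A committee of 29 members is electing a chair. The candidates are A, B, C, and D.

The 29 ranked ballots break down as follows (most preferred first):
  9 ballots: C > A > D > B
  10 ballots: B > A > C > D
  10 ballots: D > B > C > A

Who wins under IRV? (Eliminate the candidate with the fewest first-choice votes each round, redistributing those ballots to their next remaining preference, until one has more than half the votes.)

Round 1: A 0, B 10, C 9, D 10. A eliminated.
Round 2: B 10, C 9, D 10. C eliminated.
Round 3: B 10, D 19. D has a majority (≥15).

D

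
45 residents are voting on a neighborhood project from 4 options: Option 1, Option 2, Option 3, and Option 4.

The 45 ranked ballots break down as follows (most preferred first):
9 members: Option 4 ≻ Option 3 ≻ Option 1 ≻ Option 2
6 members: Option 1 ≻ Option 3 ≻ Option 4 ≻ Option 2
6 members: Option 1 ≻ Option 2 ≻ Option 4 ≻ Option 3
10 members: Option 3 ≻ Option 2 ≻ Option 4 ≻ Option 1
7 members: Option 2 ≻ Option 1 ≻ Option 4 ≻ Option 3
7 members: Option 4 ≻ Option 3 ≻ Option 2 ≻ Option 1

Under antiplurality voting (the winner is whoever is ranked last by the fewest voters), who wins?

Last-place votes: Option 1 17, Option 2 15, Option 3 13, Option 4 0.

Option 4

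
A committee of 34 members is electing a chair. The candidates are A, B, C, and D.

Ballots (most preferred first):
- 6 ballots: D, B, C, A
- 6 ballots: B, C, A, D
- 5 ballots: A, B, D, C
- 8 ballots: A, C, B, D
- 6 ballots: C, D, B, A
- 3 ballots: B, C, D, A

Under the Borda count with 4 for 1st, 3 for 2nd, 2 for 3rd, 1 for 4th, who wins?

B

A: 6×1 + 6×2 + 5×4 + 8×4 + 6×1 + 3×1 = 79
B: 6×3 + 6×4 + 5×3 + 8×2 + 6×2 + 3×4 = 97
C: 6×2 + 6×3 + 5×1 + 8×3 + 6×4 + 3×3 = 92
D: 6×4 + 6×1 + 5×2 + 8×1 + 6×3 + 3×2 = 72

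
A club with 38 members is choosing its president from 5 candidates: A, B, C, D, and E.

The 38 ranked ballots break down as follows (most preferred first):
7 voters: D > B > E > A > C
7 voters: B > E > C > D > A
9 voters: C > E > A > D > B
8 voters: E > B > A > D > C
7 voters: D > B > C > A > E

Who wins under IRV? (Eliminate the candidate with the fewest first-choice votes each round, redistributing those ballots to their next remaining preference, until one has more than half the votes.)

E

Round 1: A 0, B 7, C 9, D 14, E 8. A eliminated.
Round 2: B 7, C 9, D 14, E 8. B eliminated.
Round 3: C 9, D 14, E 15. C eliminated.
Round 4: D 14, E 24. E has a majority (≥20).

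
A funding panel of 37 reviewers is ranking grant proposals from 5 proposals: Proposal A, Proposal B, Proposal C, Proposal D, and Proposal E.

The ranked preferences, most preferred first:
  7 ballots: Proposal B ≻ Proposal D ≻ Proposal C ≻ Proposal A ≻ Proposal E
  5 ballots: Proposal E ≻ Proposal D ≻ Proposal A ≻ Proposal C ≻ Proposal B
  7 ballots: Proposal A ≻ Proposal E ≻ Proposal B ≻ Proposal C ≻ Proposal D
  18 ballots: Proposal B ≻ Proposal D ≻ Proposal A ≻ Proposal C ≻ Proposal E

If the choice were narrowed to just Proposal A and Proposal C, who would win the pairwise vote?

Proposal A

Proposal A is ranked above Proposal C on 30 ballots; Proposal C above Proposal A on 7.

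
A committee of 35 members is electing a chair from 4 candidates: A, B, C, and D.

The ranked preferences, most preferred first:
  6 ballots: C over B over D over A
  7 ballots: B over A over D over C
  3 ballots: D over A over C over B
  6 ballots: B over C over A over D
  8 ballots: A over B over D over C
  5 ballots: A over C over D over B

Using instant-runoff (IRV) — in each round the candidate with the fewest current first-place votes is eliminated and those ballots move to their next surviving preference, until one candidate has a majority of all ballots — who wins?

Round 1: A 13, B 13, C 6, D 3. D eliminated.
Round 2: A 16, B 13, C 6. C eliminated.
Round 3: A 16, B 19. B has a majority (≥18).

B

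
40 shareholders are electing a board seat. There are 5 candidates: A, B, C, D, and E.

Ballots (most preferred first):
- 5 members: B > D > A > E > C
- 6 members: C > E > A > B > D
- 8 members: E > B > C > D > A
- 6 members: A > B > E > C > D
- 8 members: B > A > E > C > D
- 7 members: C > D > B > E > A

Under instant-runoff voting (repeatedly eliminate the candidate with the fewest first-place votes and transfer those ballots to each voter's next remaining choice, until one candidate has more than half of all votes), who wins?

B

Round 1: A 6, B 13, C 13, D 0, E 8. D eliminated.
Round 2: A 6, B 13, C 13, E 8. A eliminated.
Round 3: B 19, C 13, E 8. E eliminated.
Round 4: B 27, C 13. B has a majority (≥21).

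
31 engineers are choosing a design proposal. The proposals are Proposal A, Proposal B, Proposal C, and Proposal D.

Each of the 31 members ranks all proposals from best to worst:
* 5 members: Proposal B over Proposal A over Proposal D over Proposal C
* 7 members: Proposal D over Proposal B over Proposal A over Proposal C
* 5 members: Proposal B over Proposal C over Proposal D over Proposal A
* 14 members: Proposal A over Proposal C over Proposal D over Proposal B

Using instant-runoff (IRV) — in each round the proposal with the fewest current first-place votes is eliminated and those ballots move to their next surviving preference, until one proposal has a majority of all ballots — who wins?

Round 1: Proposal A 14, Proposal B 10, Proposal C 0, Proposal D 7. Proposal C eliminated.
Round 2: Proposal A 14, Proposal B 10, Proposal D 7. Proposal D eliminated.
Round 3: Proposal A 14, Proposal B 17. Proposal B has a majority (≥16).

Proposal B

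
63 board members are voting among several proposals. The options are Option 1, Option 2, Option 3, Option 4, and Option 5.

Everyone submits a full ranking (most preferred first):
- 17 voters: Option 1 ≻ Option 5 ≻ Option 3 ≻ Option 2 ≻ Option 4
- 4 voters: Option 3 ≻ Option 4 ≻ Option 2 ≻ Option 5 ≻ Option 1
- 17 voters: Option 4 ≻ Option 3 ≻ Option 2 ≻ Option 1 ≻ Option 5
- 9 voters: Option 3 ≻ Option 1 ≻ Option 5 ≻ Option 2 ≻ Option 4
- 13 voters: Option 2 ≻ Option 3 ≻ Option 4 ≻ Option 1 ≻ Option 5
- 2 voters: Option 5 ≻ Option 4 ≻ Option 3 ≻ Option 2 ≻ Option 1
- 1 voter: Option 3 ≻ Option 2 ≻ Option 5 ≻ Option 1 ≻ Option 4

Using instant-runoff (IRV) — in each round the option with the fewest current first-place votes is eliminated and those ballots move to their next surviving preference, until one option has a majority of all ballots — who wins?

Round 1: Option 1 17, Option 2 13, Option 3 14, Option 4 17, Option 5 2. Option 5 eliminated.
Round 2: Option 1 17, Option 2 13, Option 3 14, Option 4 19. Option 2 eliminated.
Round 3: Option 1 17, Option 3 27, Option 4 19. Option 1 eliminated.
Round 4: Option 3 44, Option 4 19. Option 3 has a majority (≥32).

Option 3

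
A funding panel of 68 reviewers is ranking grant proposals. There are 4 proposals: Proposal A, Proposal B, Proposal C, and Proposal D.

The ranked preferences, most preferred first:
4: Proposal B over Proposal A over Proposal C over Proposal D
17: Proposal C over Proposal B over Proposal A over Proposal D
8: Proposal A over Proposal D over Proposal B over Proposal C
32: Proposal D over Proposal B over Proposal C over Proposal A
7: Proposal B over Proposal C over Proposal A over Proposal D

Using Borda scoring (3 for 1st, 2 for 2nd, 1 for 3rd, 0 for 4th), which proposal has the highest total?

Proposal A: 4×2 + 17×1 + 8×3 + 32×0 + 7×1 = 56
Proposal B: 4×3 + 17×2 + 8×1 + 32×2 + 7×3 = 139
Proposal C: 4×1 + 17×3 + 8×0 + 32×1 + 7×2 = 101
Proposal D: 4×0 + 17×0 + 8×2 + 32×3 + 7×0 = 112

Proposal B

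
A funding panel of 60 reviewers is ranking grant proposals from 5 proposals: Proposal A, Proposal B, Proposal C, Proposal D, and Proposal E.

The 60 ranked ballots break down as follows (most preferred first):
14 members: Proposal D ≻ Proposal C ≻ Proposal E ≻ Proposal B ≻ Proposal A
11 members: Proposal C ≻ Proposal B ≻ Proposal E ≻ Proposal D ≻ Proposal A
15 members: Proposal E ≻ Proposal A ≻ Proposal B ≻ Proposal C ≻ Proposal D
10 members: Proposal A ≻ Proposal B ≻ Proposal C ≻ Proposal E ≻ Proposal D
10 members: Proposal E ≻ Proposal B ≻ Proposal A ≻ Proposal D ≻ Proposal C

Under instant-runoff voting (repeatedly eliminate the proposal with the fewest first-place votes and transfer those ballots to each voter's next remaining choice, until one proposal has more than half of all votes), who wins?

Round 1: Proposal A 10, Proposal B 0, Proposal C 11, Proposal D 14, Proposal E 25. Proposal B eliminated.
Round 2: Proposal A 10, Proposal C 11, Proposal D 14, Proposal E 25. Proposal A eliminated.
Round 3: Proposal C 21, Proposal D 14, Proposal E 25. Proposal D eliminated.
Round 4: Proposal C 35, Proposal E 25. Proposal C has a majority (≥31).

Proposal C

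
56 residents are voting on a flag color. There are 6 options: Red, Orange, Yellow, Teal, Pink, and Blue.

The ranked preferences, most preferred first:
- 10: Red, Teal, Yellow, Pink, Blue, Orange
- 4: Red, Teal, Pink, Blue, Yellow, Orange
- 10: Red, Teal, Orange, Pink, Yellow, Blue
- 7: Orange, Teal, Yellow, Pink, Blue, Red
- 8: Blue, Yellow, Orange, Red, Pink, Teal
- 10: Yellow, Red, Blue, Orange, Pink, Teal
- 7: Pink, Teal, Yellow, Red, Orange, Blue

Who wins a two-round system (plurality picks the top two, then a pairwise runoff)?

Yellow

Round 1 first-place votes: Red 24, Orange 7, Yellow 10, Teal 0, Pink 7, Blue 8. Red and Yellow advance.
Runoff: Red is ranked above Yellow on 24 ballots, Yellow above Red on 32.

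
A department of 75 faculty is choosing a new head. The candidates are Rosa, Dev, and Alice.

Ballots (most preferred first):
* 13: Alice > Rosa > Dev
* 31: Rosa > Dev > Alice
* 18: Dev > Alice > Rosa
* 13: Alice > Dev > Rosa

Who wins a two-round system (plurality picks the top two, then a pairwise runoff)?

Alice

Round 1 first-place votes: Rosa 31, Dev 18, Alice 26. Rosa and Alice advance.
Runoff: Rosa is ranked above Alice on 31 ballots, Alice above Rosa on 44.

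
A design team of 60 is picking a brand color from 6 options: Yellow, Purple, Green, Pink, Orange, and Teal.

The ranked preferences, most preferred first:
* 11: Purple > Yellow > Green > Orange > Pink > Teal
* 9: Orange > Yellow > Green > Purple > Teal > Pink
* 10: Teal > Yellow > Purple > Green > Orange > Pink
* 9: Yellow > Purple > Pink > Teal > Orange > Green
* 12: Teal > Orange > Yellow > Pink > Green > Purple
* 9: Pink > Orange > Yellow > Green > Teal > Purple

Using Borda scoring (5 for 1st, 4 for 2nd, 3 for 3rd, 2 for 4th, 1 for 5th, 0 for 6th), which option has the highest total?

Yellow

Yellow: 11×4 + 9×4 + 10×4 + 9×5 + 12×3 + 9×3 = 228
Purple: 11×5 + 9×2 + 10×3 + 9×4 + 12×0 + 9×0 = 139
Green: 11×3 + 9×3 + 10×2 + 9×0 + 12×1 + 9×2 = 110
Pink: 11×1 + 9×0 + 10×0 + 9×3 + 12×2 + 9×5 = 107
Orange: 11×2 + 9×5 + 10×1 + 9×1 + 12×4 + 9×4 = 170
Teal: 11×0 + 9×1 + 10×5 + 9×2 + 12×5 + 9×1 = 146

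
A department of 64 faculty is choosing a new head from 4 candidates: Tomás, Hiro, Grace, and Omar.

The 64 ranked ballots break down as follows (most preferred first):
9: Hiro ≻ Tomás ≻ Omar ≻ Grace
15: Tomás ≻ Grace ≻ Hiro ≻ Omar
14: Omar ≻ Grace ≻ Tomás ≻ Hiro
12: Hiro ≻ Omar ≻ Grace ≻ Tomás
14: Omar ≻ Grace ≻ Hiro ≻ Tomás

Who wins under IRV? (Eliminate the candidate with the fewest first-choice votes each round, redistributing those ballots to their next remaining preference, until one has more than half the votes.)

Hiro

Round 1: Tomás 15, Hiro 21, Grace 0, Omar 28. Grace eliminated.
Round 2: Tomás 15, Hiro 21, Omar 28. Tomás eliminated.
Round 3: Hiro 36, Omar 28. Hiro has a majority (≥33).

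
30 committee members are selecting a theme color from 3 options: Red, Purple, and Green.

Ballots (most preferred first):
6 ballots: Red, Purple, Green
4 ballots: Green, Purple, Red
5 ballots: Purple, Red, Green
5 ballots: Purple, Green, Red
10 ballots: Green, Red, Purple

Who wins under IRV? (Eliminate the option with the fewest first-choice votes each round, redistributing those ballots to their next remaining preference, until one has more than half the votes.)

Round 1: Red 6, Purple 10, Green 14. Red eliminated.
Round 2: Purple 16, Green 14. Purple has a majority (≥16).

Purple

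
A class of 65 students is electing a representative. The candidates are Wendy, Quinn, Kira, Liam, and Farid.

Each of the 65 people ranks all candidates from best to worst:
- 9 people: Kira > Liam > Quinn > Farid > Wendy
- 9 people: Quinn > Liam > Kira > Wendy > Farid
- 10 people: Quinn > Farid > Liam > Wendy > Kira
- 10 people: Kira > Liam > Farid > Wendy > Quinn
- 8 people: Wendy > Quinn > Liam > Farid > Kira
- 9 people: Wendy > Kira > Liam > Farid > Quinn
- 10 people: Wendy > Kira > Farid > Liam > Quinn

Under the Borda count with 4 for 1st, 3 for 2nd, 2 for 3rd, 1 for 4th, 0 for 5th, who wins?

Wendy: 9×0 + 9×1 + 10×1 + 10×1 + 8×4 + 9×4 + 10×4 = 137
Quinn: 9×2 + 9×4 + 10×4 + 10×0 + 8×3 + 9×0 + 10×0 = 118
Kira: 9×4 + 9×2 + 10×0 + 10×4 + 8×0 + 9×3 + 10×3 = 151
Liam: 9×3 + 9×3 + 10×2 + 10×3 + 8×2 + 9×2 + 10×1 = 148
Farid: 9×1 + 9×0 + 10×3 + 10×2 + 8×1 + 9×1 + 10×2 = 96

Kira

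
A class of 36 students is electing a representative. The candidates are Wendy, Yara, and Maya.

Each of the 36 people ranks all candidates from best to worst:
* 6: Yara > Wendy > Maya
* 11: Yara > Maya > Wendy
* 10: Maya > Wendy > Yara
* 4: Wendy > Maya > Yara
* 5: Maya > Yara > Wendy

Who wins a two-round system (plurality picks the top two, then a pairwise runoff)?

Maya

Round 1 first-place votes: Wendy 4, Yara 17, Maya 15. Yara and Maya advance.
Runoff: Yara is ranked above Maya on 17 ballots, Maya above Yara on 19.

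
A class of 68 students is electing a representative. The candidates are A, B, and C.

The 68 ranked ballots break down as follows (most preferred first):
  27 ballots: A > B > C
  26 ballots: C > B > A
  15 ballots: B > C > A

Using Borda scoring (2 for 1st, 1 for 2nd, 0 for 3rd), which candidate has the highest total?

A: 27×2 + 26×0 + 15×0 = 54
B: 27×1 + 26×1 + 15×2 = 83
C: 27×0 + 26×2 + 15×1 = 67

B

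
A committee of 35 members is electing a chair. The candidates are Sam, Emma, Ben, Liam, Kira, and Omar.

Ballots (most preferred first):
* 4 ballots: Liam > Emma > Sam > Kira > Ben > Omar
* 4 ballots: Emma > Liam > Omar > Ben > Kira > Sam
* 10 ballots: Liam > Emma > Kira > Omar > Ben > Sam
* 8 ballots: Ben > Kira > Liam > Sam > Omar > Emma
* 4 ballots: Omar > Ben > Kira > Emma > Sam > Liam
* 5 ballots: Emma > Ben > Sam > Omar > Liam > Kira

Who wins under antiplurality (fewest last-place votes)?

Last-place votes: Sam 14, Emma 8, Ben 0, Liam 4, Kira 5, Omar 4.

Ben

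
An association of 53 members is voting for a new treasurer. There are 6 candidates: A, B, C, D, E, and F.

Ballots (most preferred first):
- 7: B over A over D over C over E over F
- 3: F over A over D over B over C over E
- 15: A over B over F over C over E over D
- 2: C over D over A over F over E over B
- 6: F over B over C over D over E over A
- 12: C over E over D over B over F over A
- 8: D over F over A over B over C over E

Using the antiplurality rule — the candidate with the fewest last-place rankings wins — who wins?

C

Last-place votes: A 18, B 2, C 0, D 15, E 11, F 7.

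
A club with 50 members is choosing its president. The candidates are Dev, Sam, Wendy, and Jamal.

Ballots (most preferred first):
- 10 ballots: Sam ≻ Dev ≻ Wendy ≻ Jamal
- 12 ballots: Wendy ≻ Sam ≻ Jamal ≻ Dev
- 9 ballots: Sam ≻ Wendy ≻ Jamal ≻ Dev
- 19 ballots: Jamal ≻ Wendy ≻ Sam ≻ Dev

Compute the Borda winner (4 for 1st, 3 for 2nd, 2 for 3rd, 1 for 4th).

Wendy

Dev: 10×3 + 12×1 + 9×1 + 19×1 = 70
Sam: 10×4 + 12×3 + 9×4 + 19×2 = 150
Wendy: 10×2 + 12×4 + 9×3 + 19×3 = 152
Jamal: 10×1 + 12×2 + 9×2 + 19×4 = 128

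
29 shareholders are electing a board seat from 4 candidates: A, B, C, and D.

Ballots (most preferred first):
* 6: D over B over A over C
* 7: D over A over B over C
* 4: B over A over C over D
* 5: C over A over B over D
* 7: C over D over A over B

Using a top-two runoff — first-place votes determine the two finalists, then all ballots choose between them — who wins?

C

Round 1 first-place votes: A 0, B 4, C 12, D 13. D and C advance.
Runoff: D is ranked above C on 13 ballots, C above D on 16.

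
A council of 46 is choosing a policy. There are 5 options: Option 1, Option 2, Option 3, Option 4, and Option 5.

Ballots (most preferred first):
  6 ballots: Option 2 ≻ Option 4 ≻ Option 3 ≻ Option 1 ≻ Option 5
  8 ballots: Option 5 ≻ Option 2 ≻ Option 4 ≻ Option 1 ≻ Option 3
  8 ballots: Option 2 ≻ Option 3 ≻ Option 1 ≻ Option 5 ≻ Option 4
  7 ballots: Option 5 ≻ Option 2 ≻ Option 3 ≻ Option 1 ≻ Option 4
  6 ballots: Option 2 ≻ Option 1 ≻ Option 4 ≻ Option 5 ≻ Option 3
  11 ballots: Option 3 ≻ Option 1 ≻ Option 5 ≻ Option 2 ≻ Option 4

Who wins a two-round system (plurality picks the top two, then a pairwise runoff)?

Round 1 first-place votes: Option 1 0, Option 2 20, Option 3 11, Option 4 0, Option 5 15. Option 2 and Option 5 advance.
Runoff: Option 2 is ranked above Option 5 on 20 ballots, Option 5 above Option 2 on 26.

Option 5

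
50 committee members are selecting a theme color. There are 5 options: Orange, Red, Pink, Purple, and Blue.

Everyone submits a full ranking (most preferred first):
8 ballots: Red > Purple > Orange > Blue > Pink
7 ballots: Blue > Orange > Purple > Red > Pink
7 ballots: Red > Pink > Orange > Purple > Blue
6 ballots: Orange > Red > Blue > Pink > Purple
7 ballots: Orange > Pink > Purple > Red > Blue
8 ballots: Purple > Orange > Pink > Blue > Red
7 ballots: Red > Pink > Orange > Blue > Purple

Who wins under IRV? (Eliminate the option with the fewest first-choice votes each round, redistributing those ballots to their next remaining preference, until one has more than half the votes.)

Round 1: Orange 13, Red 22, Pink 0, Purple 8, Blue 7. Pink eliminated.
Round 2: Orange 13, Red 22, Purple 8, Blue 7. Blue eliminated.
Round 3: Orange 20, Red 22, Purple 8. Purple eliminated.
Round 4: Orange 28, Red 22. Orange has a majority (≥26).

Orange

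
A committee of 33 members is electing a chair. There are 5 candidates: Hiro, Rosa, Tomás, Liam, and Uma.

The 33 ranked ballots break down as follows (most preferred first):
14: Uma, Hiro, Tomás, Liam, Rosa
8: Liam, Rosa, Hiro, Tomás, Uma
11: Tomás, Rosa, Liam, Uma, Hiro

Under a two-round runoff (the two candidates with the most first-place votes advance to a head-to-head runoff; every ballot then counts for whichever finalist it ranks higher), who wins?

Tomás

Round 1 first-place votes: Hiro 0, Rosa 0, Tomás 11, Liam 8, Uma 14. Uma and Tomás advance.
Runoff: Uma is ranked above Tomás on 14 ballots, Tomás above Uma on 19.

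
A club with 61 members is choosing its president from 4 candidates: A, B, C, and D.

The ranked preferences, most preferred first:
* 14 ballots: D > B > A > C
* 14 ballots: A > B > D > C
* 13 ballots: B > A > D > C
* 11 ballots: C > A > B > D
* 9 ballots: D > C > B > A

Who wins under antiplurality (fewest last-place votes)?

Last-place votes: A 9, B 0, C 41, D 11.

B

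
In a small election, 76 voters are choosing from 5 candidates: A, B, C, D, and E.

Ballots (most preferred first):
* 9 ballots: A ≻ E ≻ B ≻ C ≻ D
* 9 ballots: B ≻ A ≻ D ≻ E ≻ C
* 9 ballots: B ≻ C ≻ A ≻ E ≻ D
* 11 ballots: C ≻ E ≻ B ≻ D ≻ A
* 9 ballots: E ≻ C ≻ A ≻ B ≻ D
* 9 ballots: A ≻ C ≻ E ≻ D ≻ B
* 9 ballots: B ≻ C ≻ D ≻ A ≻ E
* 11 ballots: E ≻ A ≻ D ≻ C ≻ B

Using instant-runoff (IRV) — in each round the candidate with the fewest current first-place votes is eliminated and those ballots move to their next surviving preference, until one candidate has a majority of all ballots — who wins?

E

Round 1: A 18, B 27, C 11, D 0, E 20. D eliminated.
Round 2: A 18, B 27, C 11, E 20. C eliminated.
Round 3: A 18, B 27, E 31. A eliminated.
Round 4: B 27, E 49. E has a majority (≥39).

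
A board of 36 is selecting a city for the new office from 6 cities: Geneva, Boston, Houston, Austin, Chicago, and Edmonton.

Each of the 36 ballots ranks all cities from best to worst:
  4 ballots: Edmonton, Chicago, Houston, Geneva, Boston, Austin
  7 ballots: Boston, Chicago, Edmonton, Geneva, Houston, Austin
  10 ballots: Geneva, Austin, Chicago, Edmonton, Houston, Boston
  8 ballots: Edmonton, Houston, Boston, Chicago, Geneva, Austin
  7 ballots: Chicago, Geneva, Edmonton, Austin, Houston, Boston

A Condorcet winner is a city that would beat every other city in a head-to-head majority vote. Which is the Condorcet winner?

Chicago

Chicago vs Geneva: 26–10
Chicago vs Boston: 21–15
Chicago vs Houston: 28–8
Chicago vs Austin: 26–10
Chicago vs Edmonton: 24–12
Chicago beats every other city.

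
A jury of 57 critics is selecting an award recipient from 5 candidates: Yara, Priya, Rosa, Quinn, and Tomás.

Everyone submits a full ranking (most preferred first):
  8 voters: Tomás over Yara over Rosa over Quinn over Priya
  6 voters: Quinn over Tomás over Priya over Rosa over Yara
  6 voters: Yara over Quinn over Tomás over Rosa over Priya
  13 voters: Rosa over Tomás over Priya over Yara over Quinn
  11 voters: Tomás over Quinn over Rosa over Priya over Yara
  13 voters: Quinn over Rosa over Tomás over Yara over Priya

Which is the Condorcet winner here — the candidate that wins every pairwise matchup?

Tomás vs Yara: 51–6
Tomás vs Priya: 57–0
Tomás vs Rosa: 31–26
Tomás vs Quinn: 32–25
Tomás beats every other candidate.

Tomás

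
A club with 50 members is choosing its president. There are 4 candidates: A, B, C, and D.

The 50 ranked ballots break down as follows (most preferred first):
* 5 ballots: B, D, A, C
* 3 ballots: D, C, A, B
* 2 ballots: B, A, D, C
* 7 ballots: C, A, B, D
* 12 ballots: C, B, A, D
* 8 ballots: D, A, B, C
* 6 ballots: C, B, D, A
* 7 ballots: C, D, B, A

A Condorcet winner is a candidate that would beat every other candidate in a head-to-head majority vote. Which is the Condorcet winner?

C vs A: 35–15
C vs B: 35–15
C vs D: 32–18
C beats every other candidate.

C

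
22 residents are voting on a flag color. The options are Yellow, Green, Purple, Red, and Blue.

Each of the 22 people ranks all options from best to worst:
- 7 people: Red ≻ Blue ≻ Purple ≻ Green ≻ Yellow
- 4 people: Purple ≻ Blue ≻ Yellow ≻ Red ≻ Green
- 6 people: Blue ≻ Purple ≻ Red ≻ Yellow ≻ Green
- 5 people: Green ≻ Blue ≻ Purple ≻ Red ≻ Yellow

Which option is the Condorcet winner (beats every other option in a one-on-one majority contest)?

Blue

Blue vs Yellow: 22–0
Blue vs Green: 17–5
Blue vs Purple: 18–4
Blue vs Red: 15–7
Blue beats every other option.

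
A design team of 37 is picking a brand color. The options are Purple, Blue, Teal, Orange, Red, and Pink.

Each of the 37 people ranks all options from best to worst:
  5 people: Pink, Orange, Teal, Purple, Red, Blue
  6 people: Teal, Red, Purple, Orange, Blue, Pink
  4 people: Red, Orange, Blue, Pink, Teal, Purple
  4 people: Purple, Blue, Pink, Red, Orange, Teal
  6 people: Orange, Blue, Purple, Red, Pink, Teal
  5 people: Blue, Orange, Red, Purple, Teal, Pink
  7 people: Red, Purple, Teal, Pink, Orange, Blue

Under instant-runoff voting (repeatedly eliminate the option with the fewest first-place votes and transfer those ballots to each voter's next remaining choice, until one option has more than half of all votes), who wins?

Red

Round 1: Purple 4, Blue 5, Teal 6, Orange 6, Red 11, Pink 5. Purple eliminated.
Round 2: Blue 9, Teal 6, Orange 6, Red 11, Pink 5. Pink eliminated.
Round 3: Blue 9, Teal 6, Orange 11, Red 11. Teal eliminated.
Round 4: Blue 9, Orange 11, Red 17. Blue eliminated.
Round 5: Orange 16, Red 21. Red has a majority (≥19).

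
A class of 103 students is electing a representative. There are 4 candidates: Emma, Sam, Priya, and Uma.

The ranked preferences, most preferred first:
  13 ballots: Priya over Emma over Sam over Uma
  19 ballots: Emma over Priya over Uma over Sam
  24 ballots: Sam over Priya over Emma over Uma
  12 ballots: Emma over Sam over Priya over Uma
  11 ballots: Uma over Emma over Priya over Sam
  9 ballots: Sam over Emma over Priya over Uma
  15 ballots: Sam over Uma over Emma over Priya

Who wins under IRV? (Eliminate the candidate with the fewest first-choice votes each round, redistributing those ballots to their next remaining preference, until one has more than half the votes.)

Emma

Round 1: Emma 31, Sam 48, Priya 13, Uma 11. Uma eliminated.
Round 2: Emma 42, Sam 48, Priya 13. Priya eliminated.
Round 3: Emma 55, Sam 48. Emma has a majority (≥52).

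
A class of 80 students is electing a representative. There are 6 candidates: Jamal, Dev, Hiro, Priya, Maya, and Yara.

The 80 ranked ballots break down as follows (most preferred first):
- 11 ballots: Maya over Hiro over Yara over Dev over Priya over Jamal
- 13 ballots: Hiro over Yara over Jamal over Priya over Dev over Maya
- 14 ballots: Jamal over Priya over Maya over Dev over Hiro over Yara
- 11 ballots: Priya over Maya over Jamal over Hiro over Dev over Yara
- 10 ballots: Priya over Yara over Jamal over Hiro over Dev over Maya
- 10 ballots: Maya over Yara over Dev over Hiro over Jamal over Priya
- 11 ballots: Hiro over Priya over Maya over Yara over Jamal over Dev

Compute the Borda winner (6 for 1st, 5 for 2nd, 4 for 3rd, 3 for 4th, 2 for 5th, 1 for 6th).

Jamal: 11×1 + 13×4 + 14×6 + 11×4 + 10×4 + 10×2 + 11×2 = 273
Dev: 11×3 + 13×2 + 14×3 + 11×2 + 10×2 + 10×4 + 11×1 = 194
Hiro: 11×5 + 13×6 + 14×2 + 11×3 + 10×3 + 10×3 + 11×6 = 320
Priya: 11×2 + 13×3 + 14×5 + 11×6 + 10×6 + 10×1 + 11×5 = 322
Maya: 11×6 + 13×1 + 14×4 + 11×5 + 10×1 + 10×6 + 11×4 = 304
Yara: 11×4 + 13×5 + 14×1 + 11×1 + 10×5 + 10×5 + 11×3 = 267

Priya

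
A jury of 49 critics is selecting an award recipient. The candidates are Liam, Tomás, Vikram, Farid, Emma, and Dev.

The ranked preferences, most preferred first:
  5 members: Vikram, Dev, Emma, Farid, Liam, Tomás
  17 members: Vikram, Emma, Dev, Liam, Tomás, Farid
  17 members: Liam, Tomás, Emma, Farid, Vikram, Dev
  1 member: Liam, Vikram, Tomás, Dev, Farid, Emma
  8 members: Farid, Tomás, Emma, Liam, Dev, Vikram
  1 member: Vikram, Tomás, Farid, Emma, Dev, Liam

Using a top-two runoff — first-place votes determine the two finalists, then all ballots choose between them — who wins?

Liam

Round 1 first-place votes: Liam 18, Tomás 0, Vikram 23, Farid 8, Emma 0, Dev 0. Vikram and Liam advance.
Runoff: Vikram is ranked above Liam on 23 ballots, Liam above Vikram on 26.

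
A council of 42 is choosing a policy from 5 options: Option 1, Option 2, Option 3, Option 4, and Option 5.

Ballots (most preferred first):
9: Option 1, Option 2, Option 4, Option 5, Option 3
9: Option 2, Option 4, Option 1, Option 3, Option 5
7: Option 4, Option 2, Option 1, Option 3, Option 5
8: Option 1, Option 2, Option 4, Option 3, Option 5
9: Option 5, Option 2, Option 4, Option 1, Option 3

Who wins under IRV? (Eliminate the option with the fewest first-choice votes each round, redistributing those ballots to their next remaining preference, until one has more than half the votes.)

Round 1: Option 1 17, Option 2 9, Option 3 0, Option 4 7, Option 5 9. Option 3 eliminated.
Round 2: Option 1 17, Option 2 9, Option 4 7, Option 5 9. Option 4 eliminated.
Round 3: Option 1 17, Option 2 16, Option 5 9. Option 5 eliminated.
Round 4: Option 1 17, Option 2 25. Option 2 has a majority (≥22).

Option 2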